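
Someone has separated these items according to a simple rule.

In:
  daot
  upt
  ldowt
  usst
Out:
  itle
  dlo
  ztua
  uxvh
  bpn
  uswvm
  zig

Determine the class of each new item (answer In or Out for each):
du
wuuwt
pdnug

All 'In' examples share one property — ends with 't' — and every 'Out' example lacks it.

Out, In, Out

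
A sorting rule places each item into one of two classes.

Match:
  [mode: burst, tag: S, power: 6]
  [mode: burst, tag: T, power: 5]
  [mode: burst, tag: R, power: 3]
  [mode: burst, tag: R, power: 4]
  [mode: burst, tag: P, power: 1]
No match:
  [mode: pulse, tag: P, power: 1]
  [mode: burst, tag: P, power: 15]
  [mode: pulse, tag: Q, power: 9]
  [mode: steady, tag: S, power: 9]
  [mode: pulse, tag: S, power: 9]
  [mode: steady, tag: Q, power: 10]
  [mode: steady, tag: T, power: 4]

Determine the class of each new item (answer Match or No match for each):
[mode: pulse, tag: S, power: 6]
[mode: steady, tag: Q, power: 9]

Rule: mode is burst AND power ≤ 6. This holds for each 'Match' example and fails for each 'No match' one.
[mode: pulse, tag: S, power: 6] — mode is pulse, power = 6, hence No match.
[mode: steady, tag: Q, power: 9] — mode is steady, power = 9, hence No match.

No match, No match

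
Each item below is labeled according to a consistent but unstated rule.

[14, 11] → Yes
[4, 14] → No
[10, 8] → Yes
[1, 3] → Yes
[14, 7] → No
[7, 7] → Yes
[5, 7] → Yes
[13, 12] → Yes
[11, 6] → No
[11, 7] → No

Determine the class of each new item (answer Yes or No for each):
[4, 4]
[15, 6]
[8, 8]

Yes, No, Yes

All 'Yes' examples share one property — |first − second| ≤ 3 — and every 'No' example lacks it.
Yes: [4, 4], since |4−4| = 0. No: [15, 6], since |15−6| = 9. Yes: [8, 8], since |8−8| = 0.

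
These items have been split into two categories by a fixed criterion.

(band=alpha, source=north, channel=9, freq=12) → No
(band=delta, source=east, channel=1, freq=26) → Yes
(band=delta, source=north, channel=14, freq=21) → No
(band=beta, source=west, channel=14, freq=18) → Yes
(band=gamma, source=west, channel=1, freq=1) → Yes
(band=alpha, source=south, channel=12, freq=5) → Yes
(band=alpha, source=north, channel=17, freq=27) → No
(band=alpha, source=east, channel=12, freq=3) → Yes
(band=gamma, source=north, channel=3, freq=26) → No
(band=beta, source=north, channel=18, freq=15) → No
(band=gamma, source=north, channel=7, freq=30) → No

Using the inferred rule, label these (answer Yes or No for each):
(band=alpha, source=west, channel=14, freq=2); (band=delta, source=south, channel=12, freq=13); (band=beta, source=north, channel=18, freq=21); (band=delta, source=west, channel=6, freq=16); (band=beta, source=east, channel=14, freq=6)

The simplest hypothesis consistent with all the labels is: source is not north.
(band=alpha, source=west, channel=14, freq=2) — source is west, hence Yes.
(band=delta, source=south, channel=12, freq=13) — source is south, hence Yes.
(band=beta, source=north, channel=18, freq=21) — source is north, hence No.
(band=delta, source=west, channel=6, freq=16) — source is west, hence Yes.
(band=beta, source=east, channel=14, freq=6) — source is east, hence Yes.

Yes, Yes, No, Yes, Yes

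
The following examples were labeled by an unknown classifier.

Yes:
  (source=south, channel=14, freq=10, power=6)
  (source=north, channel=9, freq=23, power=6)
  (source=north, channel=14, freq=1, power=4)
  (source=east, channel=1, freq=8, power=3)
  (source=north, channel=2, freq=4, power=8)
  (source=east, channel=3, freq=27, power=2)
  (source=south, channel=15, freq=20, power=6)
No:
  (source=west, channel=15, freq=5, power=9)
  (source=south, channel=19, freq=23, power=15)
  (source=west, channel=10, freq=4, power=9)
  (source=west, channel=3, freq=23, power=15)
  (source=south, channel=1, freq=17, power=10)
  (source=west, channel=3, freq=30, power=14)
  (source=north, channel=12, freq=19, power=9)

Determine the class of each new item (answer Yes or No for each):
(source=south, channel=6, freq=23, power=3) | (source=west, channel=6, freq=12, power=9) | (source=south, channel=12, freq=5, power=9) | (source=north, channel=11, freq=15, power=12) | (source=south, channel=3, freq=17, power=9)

Yes, No, No, No, No

Every 'Yes' example satisfies: power ≤ 8. None of the 'No' examples do.
(source=south, channel=6, freq=23, power=3): Yes (power = 3). (source=west, channel=6, freq=12, power=9): No (power = 9). (source=south, channel=12, freq=5, power=9): No (power = 9). (source=north, channel=11, freq=15, power=12): No (power = 12). (source=south, channel=3, freq=17, power=9): No (power = 9).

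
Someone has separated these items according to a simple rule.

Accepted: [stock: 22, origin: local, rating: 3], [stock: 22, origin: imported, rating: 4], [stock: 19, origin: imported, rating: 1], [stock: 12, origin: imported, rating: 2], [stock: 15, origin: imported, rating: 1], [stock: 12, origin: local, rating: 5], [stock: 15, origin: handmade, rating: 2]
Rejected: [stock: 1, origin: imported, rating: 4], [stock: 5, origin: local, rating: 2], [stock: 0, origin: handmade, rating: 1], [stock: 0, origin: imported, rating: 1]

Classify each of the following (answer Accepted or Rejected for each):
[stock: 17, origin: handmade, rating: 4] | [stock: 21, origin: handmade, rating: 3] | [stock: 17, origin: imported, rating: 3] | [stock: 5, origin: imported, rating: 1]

Accepted, Accepted, Accepted, Rejected

Every 'Accepted' example satisfies: stock ≥ 12. None of the 'Rejected' examples do.
[stock: 17, origin: handmade, rating: 4]: stock = 17 — qualifies, so Accepted. [stock: 21, origin: handmade, rating: 3]: stock = 21 — qualifies, so Accepted. [stock: 17, origin: imported, rating: 3]: stock = 17 — qualifies, so Accepted. [stock: 5, origin: imported, rating: 1]: stock = 5 — does not pass, so Rejected.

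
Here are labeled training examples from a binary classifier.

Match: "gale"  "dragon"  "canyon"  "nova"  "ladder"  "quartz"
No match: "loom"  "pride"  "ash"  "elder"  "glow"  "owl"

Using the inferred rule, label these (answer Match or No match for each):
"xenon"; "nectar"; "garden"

No match, Match, Match

The classifier is using: even length AND contains 'a'.
"xenon": length 5, no 'a' — lacks this property, so No match.
"nectar": length 6, has 'a' — qualifies, so Match.
"garden": length 6, has 'a' — qualifies, so Match.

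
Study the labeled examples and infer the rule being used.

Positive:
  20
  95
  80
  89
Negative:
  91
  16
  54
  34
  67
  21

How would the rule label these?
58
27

Negative, Negative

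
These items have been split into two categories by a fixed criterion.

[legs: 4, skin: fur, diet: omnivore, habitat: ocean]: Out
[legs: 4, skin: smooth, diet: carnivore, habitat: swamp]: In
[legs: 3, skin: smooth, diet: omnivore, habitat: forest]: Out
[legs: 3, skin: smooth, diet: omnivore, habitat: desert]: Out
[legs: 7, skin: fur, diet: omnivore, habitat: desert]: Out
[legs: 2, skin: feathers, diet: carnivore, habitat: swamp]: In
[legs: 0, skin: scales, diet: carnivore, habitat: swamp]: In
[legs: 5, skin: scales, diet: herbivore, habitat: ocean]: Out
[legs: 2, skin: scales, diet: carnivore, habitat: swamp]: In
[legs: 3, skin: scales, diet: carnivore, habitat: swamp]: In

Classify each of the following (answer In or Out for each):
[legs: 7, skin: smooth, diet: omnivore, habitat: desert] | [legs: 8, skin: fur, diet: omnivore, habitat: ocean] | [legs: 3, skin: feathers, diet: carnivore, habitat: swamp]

Out, Out, In

A rule that fits every label: habitat is swamp — true of each 'In' example, false of each 'Out' one.
[legs: 7, skin: smooth, diet: omnivore, habitat: desert]: habitat is desert — does not pass, so Out. [legs: 8, skin: fur, diet: omnivore, habitat: ocean]: habitat is ocean — does not pass, so Out. [legs: 3, skin: feathers, diet: carnivore, habitat: swamp]: habitat is swamp — qualifies, so In.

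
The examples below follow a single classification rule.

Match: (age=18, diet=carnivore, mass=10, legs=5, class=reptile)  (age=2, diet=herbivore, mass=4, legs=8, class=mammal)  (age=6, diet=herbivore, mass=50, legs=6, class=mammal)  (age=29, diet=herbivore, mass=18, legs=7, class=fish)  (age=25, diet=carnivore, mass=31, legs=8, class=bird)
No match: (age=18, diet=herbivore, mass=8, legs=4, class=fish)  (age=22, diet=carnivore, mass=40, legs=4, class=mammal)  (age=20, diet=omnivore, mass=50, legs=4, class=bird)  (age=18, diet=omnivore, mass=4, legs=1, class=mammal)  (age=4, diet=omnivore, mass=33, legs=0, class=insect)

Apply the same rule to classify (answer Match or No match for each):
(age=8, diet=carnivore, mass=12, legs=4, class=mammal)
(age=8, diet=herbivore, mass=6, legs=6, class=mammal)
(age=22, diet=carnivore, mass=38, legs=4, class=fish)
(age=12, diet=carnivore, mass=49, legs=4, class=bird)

No match, Match, No match, No match

Rule: legs ≥ 5. This holds for each 'Match' example and fails for each 'No match' one.
(age=8, diet=carnivore, mass=12, legs=4, class=mammal): No match (legs = 4). (age=8, diet=herbivore, mass=6, legs=6, class=mammal): Match (legs = 6). (age=22, diet=carnivore, mass=38, legs=4, class=fish): No match (legs = 4). (age=12, diet=carnivore, mass=49, legs=4, class=bird): No match (legs = 4).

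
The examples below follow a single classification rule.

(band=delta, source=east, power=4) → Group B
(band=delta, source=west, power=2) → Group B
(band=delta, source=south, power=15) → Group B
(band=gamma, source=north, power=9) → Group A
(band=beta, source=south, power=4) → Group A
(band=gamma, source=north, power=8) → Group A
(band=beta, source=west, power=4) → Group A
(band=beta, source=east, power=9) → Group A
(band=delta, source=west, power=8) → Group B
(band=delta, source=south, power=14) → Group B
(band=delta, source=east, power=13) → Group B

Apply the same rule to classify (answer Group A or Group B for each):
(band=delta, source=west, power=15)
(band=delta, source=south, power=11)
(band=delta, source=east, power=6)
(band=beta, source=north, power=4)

Group B, Group B, Group B, Group A

The distinguishing property — band is not delta — holds for all the 'Group A' cases and none of the 'Group B' cases.
(band=delta, source=west, power=15): Group B (band is delta).
(band=delta, source=south, power=11): Group B (band is delta).
(band=delta, source=east, power=6): Group B (band is delta).
(band=beta, source=north, power=4): Group A (band is beta).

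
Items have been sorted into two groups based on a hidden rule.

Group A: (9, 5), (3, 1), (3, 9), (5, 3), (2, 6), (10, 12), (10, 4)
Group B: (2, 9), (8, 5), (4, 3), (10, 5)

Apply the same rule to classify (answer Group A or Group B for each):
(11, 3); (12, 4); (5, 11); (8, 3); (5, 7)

Group A, Group A, Group A, Group B, Group A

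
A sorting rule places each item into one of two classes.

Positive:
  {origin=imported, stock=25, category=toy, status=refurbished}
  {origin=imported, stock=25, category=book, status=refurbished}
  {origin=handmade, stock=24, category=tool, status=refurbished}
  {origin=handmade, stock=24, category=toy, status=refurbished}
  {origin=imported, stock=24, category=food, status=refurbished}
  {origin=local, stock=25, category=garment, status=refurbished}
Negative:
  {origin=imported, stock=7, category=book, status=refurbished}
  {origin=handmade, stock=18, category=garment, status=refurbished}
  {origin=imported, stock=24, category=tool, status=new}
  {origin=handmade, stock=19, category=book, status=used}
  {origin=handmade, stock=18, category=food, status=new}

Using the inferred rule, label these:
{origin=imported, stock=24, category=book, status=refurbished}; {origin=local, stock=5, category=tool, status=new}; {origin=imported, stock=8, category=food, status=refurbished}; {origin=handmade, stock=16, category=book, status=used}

A rule that fits every label: status is refurbished AND stock ≥ 19 — true of each 'Positive' example, false of each 'Negative' one.
{origin=imported, stock=24, category=book, status=refurbished}: Positive (status is refurbished, stock = 24).
{origin=local, stock=5, category=tool, status=new}: Negative (status is new, stock = 5).
{origin=imported, stock=8, category=food, status=refurbished}: Negative (status is refurbished, stock = 8).
{origin=handmade, stock=16, category=book, status=used}: Negative (status is used, stock = 16).

Positive, Negative, Negative, Negative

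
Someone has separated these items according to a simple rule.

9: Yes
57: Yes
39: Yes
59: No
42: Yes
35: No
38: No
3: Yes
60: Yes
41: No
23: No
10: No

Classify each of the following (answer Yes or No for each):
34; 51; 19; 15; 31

No, Yes, No, Yes, No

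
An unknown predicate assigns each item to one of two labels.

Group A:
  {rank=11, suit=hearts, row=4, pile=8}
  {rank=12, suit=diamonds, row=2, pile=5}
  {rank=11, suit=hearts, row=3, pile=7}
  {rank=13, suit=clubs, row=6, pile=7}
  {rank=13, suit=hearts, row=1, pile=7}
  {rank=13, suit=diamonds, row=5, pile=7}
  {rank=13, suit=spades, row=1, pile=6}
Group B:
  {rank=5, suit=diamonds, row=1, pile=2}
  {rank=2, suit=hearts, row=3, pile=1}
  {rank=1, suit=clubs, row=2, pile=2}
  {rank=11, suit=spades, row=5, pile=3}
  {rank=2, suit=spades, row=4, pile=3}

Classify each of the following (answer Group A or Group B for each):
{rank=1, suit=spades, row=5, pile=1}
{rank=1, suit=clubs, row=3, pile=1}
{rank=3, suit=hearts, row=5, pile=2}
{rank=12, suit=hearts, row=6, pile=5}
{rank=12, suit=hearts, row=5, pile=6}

Group B, Group B, Group B, Group A, Group A

The pattern is that an item is 'Group A' exactly when: pile ≥ 5.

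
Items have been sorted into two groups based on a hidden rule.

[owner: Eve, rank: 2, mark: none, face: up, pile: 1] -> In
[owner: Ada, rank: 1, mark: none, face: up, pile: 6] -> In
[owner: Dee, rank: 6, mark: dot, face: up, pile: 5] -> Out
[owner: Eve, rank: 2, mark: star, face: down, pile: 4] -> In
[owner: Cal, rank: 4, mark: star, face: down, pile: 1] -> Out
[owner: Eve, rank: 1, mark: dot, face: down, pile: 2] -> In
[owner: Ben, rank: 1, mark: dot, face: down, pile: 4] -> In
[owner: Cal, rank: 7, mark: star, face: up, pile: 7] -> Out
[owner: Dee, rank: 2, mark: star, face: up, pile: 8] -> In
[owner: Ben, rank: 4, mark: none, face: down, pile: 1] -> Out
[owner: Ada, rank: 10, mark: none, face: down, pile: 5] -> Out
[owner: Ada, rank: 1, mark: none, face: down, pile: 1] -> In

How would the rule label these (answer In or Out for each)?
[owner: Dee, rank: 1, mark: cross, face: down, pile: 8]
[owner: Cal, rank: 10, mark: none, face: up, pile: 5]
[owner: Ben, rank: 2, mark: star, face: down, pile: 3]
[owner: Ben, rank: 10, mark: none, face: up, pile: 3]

In, Out, In, Out

Rule: rank ≤ 2. This holds for each 'In' example and fails for each 'Out' one.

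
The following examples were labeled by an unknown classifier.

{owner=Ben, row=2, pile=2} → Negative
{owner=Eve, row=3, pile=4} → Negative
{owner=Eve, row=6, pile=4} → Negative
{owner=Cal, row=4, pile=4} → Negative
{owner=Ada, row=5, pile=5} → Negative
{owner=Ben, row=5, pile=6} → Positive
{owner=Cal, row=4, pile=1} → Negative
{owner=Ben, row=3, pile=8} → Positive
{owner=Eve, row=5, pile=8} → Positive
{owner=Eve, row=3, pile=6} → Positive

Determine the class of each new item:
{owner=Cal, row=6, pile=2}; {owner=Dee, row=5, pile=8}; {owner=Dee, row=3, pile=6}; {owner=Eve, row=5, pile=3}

'Positive' ⟺ pile ≥ 6.
{owner=Cal, row=6, pile=2}: pile = 2 — does not pass, so Negative. {owner=Dee, row=5, pile=8}: pile = 8 — checks out, so Positive. {owner=Dee, row=3, pile=6}: pile = 6 — checks out, so Positive. {owner=Eve, row=5, pile=3}: pile = 3 — does not pass, so Negative.

Negative, Positive, Positive, Negative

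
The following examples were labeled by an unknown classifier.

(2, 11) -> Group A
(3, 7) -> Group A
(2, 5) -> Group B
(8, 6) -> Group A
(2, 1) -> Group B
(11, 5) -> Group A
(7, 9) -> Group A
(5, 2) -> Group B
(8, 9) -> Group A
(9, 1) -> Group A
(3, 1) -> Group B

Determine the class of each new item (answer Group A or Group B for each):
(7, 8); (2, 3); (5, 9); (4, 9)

Group A, Group B, Group A, Group A

Rule: sum ≥ 10. This holds for each 'Group A' example and fails for each 'Group B' one.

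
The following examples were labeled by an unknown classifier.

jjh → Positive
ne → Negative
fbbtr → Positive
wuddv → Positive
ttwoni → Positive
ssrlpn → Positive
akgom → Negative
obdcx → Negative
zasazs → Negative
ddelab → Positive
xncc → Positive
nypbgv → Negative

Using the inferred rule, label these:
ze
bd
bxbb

Negative, Negative, Positive

The common property of the 'Positive' items is: has a double letter. No 'Negative' item has it.
ze → no doubled letter → Negative. bd → no doubled letter → Negative. bxbb → 'bb' doubled → Positive.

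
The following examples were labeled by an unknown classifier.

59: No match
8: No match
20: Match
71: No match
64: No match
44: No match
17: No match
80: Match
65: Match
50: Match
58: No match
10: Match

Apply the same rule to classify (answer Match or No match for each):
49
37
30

Looking at the examples, the only property every 'Match' case has and every 'No match' case lacks is: multiple of 5.
49: 49 = 5·9 + 4 — fails the rule, so No match. 37: 37 = 5·7 + 2 — fails the rule, so No match. 30: 30 = 5·6 — fits, so Match.

No match, No match, Match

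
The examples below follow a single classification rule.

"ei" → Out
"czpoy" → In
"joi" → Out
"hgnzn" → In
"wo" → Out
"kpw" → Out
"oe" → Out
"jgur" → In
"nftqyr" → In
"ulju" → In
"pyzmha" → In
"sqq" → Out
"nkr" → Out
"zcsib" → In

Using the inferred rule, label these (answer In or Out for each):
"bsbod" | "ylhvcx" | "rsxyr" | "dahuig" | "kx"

In, In, In, In, Out

The classifier is using: length ≥ 4.
"bsbod": length 5, fits → In.
"ylhvcx": length 6, fits → In.
"rsxyr": length 5, fits → In.
"dahuig": length 6, fits → In.
"kx": length 2, lacks this property → Out.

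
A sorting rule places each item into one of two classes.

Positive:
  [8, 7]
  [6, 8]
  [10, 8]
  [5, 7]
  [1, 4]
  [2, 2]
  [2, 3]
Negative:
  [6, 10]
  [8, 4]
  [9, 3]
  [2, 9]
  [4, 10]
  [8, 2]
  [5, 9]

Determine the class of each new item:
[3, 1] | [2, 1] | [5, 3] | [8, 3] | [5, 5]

Positive, Positive, Positive, Negative, Positive

Rule: |first − second| ≤ 3. This holds for each 'Positive' example and fails for each 'Negative' one.
[3, 1]: |3−1| = 2 — has this property, so Positive.
[2, 1]: |2−1| = 1 — has this property, so Positive.
[5, 3]: |5−3| = 2 — has this property, so Positive.
[8, 3]: |8−3| = 5 — doesn't qualify, so Negative.
[5, 5]: |5−5| = 0 — has this property, so Positive.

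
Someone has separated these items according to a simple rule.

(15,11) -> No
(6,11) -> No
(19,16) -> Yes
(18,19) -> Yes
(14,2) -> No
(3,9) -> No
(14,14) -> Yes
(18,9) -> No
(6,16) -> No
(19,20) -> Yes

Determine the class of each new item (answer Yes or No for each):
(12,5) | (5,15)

No, No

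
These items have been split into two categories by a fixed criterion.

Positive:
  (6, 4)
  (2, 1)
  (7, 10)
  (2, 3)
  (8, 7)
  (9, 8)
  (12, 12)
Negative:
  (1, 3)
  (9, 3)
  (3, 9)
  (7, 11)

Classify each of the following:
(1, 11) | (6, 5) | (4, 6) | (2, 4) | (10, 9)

All 'Positive' examples share one property — product is even — and every 'Negative' example lacks it.
(1, 11) — 1·11 = 11, hence Negative. (6, 5) — 6·5 = 30, hence Positive. (4, 6) — 4·6 = 24, hence Positive. (2, 4) — 2·4 = 8, hence Positive. (10, 9) — 10·9 = 90, hence Positive.

Negative, Positive, Positive, Positive, Positive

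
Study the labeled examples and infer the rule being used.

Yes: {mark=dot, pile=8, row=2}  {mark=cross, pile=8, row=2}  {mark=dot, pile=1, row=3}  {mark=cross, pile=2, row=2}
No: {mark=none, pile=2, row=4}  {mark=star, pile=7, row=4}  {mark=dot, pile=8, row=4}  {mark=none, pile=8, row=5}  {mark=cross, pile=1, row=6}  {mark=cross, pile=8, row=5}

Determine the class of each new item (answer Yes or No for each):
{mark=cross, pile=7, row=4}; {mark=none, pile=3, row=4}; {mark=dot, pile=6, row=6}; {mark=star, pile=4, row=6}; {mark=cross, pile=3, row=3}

No, No, No, No, Yes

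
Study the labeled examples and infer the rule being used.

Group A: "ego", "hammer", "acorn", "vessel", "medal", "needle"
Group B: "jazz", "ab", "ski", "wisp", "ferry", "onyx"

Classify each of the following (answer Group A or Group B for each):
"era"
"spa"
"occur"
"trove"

'Group A' ⟺ has ≥ 2 vowels.
"era" — 2 vowels, hence Group A.
"spa" — 1 vowel, hence Group B.
"occur" — 2 vowels, hence Group A.
"trove" — 2 vowels, hence Group A.

Group A, Group B, Group A, Group A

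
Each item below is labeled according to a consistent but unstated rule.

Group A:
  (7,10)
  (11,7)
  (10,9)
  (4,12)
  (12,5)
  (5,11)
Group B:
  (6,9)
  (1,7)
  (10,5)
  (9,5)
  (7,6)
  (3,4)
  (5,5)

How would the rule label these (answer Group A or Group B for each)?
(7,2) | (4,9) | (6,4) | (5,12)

Group B, Group B, Group B, Group A

The simplest hypothesis consistent with all the labels is: sum ≥ 16.
(7,2): Group B (7+2 = 9).
(4,9): Group B (4+9 = 13).
(6,4): Group B (6+4 = 10).
(5,12): Group A (5+12 = 17).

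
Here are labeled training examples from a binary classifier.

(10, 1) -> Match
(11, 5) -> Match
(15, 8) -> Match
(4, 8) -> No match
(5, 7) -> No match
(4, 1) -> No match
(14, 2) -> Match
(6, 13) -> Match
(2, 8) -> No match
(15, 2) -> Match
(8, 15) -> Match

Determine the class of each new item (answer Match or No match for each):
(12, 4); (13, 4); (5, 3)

Match, Match, No match

The common property of the 'Match' items is: first ≥ 6. No 'No match' item has it.
(12, 4) — first 12, hence Match.
(13, 4) — first 13, hence Match.
(5, 3) — first 5, hence No match.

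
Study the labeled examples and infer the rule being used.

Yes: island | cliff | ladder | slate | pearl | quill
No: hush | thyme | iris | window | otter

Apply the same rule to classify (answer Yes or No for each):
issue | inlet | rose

No, Yes, No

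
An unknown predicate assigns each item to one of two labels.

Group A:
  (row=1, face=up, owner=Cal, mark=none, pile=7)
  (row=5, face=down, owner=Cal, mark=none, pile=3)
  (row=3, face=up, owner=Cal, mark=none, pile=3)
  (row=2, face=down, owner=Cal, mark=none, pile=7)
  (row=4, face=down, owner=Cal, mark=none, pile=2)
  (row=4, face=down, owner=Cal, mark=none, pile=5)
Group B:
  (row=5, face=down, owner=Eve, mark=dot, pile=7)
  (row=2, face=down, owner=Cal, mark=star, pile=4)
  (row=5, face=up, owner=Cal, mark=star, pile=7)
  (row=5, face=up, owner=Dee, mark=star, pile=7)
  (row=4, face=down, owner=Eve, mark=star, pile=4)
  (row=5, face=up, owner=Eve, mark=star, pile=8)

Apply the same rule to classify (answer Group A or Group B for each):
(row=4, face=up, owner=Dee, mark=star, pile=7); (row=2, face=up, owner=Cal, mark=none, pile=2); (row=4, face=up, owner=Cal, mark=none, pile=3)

Group B, Group A, Group A

Every 'Group A' example satisfies: mark is none. None of the 'Group B' examples do.
(row=4, face=up, owner=Dee, mark=star, pile=7): Group B (mark is star).
(row=2, face=up, owner=Cal, mark=none, pile=2): Group A (mark is none).
(row=4, face=up, owner=Cal, mark=none, pile=3): Group A (mark is none).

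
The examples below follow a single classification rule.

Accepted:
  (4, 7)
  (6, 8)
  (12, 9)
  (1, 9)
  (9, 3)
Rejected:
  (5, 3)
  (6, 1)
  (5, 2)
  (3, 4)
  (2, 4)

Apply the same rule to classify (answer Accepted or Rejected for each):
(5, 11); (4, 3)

Accepted, Rejected

The common property of the 'Accepted' items is: sum ≥ 10. No 'Rejected' item has it.
(5, 11): 5+11 = 16, meets the rule → Accepted.
(4, 3): 4+3 = 7, lacks this property → Rejected.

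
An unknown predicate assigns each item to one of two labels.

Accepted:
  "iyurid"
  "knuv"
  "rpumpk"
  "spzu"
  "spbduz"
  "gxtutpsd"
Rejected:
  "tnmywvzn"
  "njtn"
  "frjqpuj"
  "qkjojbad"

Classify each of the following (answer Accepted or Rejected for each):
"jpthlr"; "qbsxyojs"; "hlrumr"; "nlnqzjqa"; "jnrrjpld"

The common property of the 'Accepted' items is: even length AND contains 'u'. No 'Rejected' item has it.
"jpthlr": length 6, no 'u', lacks this property → Rejected.
"qbsxyojs": length 8, no 'u', lacks this property → Rejected.
"hlrumr": length 6, has 'u', checks out → Accepted.
"nlnqzjqa": length 8, no 'u', lacks this property → Rejected.
"jnrrjpld": length 8, no 'u', lacks this property → Rejected.

Rejected, Rejected, Accepted, Rejected, Rejected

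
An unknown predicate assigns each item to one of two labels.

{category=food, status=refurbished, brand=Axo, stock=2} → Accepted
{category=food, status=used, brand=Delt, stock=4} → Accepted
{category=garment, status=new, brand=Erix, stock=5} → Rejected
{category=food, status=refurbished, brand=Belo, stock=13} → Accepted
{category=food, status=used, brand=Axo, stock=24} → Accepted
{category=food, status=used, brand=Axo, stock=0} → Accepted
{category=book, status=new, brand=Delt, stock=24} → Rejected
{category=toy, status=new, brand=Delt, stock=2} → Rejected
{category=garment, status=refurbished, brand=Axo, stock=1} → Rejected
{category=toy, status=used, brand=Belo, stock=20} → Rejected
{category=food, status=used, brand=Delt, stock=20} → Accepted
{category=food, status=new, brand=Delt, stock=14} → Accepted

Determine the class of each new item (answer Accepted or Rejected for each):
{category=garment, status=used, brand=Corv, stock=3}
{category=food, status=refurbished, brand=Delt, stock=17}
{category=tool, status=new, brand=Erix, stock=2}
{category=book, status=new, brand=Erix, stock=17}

'Accepted' ⟺ category is food.
{category=garment, status=used, brand=Corv, stock=3}: category is garment — fails the rule, so Rejected.
{category=food, status=refurbished, brand=Delt, stock=17}: category is food — qualifies, so Accepted.
{category=tool, status=new, brand=Erix, stock=2}: category is tool — fails the rule, so Rejected.
{category=book, status=new, brand=Erix, stock=17}: category is book — fails the rule, so Rejected.

Rejected, Accepted, Rejected, Rejected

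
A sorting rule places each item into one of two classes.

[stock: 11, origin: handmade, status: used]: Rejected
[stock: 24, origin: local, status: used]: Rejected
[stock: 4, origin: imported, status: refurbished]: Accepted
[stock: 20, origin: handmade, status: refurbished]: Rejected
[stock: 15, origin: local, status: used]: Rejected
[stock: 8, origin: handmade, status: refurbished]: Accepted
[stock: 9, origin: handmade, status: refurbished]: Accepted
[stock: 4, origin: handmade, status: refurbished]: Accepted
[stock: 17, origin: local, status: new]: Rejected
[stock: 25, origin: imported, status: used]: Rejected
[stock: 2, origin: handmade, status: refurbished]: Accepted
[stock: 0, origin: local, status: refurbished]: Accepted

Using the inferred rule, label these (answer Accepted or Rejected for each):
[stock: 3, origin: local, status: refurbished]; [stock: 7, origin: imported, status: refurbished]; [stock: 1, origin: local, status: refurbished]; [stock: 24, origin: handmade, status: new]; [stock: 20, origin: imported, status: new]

Accepted, Accepted, Accepted, Rejected, Rejected

The simplest hypothesis consistent with all the labels is: stock ≤ 9.
[stock: 3, origin: local, status: refurbished] — stock = 3, hence Accepted.
[stock: 7, origin: imported, status: refurbished] — stock = 7, hence Accepted.
[stock: 1, origin: local, status: refurbished] — stock = 1, hence Accepted.
[stock: 24, origin: handmade, status: new] — stock = 24, hence Rejected.
[stock: 20, origin: imported, status: new] — stock = 20, hence Rejected.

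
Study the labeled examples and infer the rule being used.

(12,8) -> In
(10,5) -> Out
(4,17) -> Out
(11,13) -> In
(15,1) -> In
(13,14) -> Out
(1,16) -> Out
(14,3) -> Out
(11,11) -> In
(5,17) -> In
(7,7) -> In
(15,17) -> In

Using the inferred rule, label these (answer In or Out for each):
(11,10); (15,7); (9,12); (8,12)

Out, In, Out, In

One predicate separates the groups cleanly: sum is even.
(11,10): 11+10 = 21 — does not satisfy this, so Out.
(15,7): 15+7 = 22 — meets the rule, so In.
(9,12): 9+12 = 21 — does not satisfy this, so Out.
(8,12): 8+12 = 20 — meets the rule, so In.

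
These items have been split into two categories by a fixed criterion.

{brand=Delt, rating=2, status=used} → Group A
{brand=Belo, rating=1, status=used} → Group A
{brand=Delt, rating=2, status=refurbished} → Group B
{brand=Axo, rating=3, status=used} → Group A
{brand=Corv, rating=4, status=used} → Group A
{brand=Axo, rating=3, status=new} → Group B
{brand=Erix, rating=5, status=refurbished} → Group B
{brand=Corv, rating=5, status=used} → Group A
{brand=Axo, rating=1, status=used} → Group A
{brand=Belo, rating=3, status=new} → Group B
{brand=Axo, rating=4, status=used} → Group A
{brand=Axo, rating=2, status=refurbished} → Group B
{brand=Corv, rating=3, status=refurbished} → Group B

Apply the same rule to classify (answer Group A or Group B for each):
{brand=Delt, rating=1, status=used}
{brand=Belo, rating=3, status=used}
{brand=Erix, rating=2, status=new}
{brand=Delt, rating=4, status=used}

The classifier is using: status is used.
{brand=Delt, rating=1, status=used} — status is used, hence Group A.
{brand=Belo, rating=3, status=used} — status is used, hence Group A.
{brand=Erix, rating=2, status=new} — status is new, hence Group B.
{brand=Delt, rating=4, status=used} — status is used, hence Group A.

Group A, Group A, Group B, Group A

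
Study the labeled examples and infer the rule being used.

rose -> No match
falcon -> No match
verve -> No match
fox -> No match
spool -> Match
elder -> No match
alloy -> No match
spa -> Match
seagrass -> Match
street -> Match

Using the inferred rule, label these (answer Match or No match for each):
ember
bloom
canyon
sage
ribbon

No match, No match, No match, Match, No match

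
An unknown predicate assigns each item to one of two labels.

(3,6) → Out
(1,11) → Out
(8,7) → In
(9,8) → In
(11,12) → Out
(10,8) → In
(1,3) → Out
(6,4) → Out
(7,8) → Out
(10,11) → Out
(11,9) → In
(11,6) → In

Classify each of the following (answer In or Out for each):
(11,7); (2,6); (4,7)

In, Out, Out

The pattern is that an item is 'In' exactly when: first > second AND sum ≥ 12.
(11,7) — 11 > 7, 11+7 = 18, hence In. (2,6) — 2 < 6, 2+6 = 8, hence Out. (4,7) — 4 < 7, 4+7 = 11, hence Out.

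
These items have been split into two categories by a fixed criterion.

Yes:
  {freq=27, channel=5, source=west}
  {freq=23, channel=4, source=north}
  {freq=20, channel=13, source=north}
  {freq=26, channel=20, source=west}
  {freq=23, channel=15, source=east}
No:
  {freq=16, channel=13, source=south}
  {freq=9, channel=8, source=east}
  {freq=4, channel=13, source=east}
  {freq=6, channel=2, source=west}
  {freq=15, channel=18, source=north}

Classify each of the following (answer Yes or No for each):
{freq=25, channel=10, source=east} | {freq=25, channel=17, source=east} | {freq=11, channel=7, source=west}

Yes, Yes, No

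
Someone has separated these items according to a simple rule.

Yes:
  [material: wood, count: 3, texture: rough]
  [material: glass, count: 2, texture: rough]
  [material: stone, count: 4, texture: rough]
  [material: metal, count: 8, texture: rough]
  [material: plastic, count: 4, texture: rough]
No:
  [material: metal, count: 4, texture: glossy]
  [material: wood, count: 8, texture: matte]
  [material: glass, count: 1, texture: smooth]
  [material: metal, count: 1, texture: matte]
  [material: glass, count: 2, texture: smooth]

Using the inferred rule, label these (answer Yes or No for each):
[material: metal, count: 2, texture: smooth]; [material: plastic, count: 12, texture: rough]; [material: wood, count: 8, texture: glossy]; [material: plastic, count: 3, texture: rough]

No, Yes, No, Yes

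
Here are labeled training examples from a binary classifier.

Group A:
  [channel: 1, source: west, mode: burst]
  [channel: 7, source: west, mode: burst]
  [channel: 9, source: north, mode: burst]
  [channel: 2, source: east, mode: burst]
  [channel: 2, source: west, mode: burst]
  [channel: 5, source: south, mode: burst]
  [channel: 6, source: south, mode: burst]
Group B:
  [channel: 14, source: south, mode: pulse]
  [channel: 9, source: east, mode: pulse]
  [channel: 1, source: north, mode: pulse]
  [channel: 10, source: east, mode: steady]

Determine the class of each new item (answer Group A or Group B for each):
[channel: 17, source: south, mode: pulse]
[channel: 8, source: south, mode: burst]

Group B, Group A

Every 'Group A' example satisfies: mode is burst. None of the 'Group B' examples do.
[channel: 17, source: south, mode: pulse] — mode is pulse, hence Group B.
[channel: 8, source: south, mode: burst] — mode is burst, hence Group A.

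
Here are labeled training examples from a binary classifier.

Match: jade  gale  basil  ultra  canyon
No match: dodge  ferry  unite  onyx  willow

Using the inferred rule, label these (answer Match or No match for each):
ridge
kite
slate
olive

The pattern is that an item is 'Match' exactly when: contains 'a'.
ridge → no 'a' → No match.
kite → no 'a' → No match.
slate → has 'a' → Match.
olive → no 'a' → No match.

No match, No match, Match, No match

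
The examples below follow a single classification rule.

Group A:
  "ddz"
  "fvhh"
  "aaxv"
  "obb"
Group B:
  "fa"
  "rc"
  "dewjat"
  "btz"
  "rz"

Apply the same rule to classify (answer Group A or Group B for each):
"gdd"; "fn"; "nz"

Group A, Group B, Group B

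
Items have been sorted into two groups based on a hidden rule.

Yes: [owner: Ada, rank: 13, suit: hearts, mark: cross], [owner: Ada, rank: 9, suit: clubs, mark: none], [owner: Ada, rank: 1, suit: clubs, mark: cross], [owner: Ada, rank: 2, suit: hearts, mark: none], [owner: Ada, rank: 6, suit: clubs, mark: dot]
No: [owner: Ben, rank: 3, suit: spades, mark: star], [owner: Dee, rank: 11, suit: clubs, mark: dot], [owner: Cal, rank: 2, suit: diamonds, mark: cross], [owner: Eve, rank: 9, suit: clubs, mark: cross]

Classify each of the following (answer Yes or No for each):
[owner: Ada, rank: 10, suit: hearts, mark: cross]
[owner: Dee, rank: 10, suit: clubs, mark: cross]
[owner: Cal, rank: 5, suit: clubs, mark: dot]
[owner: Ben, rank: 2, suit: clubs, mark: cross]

Yes, No, No, No

Checking candidate rules against both groups, what survives is: owner is Ada.
[owner: Ada, rank: 10, suit: hearts, mark: cross]: owner is Ada — meets the rule, so Yes.
[owner: Dee, rank: 10, suit: clubs, mark: cross]: owner is Dee — doesn't qualify, so No.
[owner: Cal, rank: 5, suit: clubs, mark: dot]: owner is Cal — doesn't qualify, so No.
[owner: Ben, rank: 2, suit: clubs, mark: cross]: owner is Ben — doesn't qualify, so No.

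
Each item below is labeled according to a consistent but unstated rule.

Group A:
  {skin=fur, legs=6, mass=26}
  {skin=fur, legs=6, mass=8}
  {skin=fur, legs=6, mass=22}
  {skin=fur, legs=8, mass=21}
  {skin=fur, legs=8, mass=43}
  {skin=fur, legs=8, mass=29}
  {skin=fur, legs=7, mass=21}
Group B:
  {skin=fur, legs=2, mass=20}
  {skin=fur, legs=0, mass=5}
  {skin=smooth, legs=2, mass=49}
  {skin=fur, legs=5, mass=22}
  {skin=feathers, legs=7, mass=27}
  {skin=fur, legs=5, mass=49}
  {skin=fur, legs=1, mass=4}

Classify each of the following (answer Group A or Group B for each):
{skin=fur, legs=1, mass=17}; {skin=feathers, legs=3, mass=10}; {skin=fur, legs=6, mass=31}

Group B, Group B, Group A

'Group A' ⟺ skin is fur AND legs ≥ 6.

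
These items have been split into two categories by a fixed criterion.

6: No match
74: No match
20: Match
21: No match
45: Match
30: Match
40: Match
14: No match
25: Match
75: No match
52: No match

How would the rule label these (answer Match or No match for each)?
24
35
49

Every 'Match' example satisfies: multiple of 5 AND at most 45. None of the 'No match' examples do.

No match, Match, No match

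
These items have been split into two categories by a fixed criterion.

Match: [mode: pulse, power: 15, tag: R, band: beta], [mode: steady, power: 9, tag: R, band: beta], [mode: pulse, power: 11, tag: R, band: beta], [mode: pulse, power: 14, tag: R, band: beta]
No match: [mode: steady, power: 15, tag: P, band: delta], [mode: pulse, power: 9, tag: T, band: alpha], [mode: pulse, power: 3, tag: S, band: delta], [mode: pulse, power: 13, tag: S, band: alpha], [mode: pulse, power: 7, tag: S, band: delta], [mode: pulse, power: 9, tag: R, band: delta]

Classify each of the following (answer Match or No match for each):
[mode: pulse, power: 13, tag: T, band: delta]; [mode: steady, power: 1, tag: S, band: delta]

The simplest hypothesis consistent with all the labels is: band is beta.
[mode: pulse, power: 13, tag: T, band: delta] — band is delta, hence No match. [mode: steady, power: 1, tag: S, band: delta] — band is delta, hence No match.

No match, No match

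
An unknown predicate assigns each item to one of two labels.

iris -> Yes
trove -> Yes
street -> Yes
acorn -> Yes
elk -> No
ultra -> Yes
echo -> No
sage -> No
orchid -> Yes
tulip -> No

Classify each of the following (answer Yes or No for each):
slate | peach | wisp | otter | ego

No, No, No, Yes, No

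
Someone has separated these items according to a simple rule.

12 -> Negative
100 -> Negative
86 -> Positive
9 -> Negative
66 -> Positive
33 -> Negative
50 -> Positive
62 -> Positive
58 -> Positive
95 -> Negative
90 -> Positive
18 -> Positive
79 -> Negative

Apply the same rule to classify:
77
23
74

Negative, Negative, Positive

Every 'Positive' example satisfies: ≡ 2 (mod 4). None of the 'Negative' examples do.
77: 77 mod 4 = 1, fails this test → Negative.
23: 23 mod 4 = 3, fails this test → Negative.
74: 74 mod 4 = 2, satisfies this → Positive.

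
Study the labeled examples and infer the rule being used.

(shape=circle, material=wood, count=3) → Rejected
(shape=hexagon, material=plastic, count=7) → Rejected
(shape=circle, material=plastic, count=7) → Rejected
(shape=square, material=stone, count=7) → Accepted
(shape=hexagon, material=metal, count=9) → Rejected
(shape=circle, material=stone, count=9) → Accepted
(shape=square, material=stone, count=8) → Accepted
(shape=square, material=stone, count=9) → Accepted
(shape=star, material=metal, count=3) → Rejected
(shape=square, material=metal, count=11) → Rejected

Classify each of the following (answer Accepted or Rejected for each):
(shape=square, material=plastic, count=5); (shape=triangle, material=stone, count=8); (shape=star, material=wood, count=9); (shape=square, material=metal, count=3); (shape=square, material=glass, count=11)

Rejected, Accepted, Rejected, Rejected, Rejected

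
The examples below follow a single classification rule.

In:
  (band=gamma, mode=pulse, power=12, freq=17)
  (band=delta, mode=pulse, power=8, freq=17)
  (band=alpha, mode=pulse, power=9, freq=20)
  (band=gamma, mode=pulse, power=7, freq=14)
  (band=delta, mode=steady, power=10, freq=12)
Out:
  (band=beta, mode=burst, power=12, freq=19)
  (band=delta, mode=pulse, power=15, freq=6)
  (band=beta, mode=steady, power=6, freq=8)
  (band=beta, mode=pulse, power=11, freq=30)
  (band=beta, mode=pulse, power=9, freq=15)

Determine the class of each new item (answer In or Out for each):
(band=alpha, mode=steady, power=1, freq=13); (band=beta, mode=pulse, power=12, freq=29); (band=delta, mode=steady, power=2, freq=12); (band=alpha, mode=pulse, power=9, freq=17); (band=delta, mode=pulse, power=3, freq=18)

In, Out, In, In, In

The common property of the 'In' items is: band is not beta AND freq ≥ 8. No 'Out' item has it.
In: (band=alpha, mode=steady, power=1, freq=13), since band is alpha, freq = 13.
Out: (band=beta, mode=pulse, power=12, freq=29), since band is beta, freq = 29.
In: (band=delta, mode=steady, power=2, freq=12), since band is delta, freq = 12.
In: (band=alpha, mode=pulse, power=9, freq=17), since band is alpha, freq = 17.
In: (band=delta, mode=pulse, power=3, freq=18), since band is delta, freq = 18.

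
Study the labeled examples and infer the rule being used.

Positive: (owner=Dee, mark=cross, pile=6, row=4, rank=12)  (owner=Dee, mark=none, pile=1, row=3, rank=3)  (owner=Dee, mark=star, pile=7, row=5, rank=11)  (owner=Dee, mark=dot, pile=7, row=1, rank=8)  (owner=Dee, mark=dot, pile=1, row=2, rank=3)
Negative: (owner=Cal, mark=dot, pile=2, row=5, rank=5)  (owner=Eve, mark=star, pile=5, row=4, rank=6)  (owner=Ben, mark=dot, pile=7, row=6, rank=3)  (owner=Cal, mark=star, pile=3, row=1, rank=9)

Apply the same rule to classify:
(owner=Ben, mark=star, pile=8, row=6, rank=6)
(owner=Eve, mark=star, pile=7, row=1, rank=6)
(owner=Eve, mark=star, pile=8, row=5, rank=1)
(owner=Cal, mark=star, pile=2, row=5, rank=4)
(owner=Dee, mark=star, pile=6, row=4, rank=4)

Negative, Negative, Negative, Negative, Positive

Comparing the two groups points to one rule — owner is Dee.
(owner=Ben, mark=star, pile=8, row=6, rank=6) → owner is Ben → Negative.
(owner=Eve, mark=star, pile=7, row=1, rank=6) → owner is Eve → Negative.
(owner=Eve, mark=star, pile=8, row=5, rank=1) → owner is Eve → Negative.
(owner=Cal, mark=star, pile=2, row=5, rank=4) → owner is Cal → Negative.
(owner=Dee, mark=star, pile=6, row=4, rank=4) → owner is Dee → Positive.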